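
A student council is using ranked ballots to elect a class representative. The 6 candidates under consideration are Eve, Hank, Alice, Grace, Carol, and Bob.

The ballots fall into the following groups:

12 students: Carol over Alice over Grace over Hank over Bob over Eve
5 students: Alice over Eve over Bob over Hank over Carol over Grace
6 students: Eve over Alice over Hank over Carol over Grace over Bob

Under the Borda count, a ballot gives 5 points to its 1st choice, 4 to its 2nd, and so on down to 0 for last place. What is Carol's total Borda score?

Borda scores:
  Eve: 12·0 + 5·4 + 6·5 = 50
  Hank: 12·2 + 5·2 + 6·3 = 52
  Alice: 12·4 + 5·5 + 6·4 = 97
  Grace: 12·3 + 5·0 + 6·1 = 42
  Carol: 12·5 + 5·1 + 6·2 = 77
  Bob: 12·1 + 5·3 + 6·0 = 27

77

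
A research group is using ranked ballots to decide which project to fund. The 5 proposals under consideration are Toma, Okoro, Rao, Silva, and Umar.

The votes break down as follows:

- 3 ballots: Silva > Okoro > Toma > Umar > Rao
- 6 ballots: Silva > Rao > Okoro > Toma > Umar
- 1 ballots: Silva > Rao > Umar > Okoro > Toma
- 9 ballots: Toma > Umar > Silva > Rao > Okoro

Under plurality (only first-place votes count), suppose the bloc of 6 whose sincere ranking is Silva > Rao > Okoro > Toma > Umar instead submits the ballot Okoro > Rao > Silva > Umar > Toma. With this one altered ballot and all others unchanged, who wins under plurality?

First-place totals with the altered ballot: Toma 9, Okoro 6, Rao 0, Silva 4, Umar 0.
The switch changes the winner from Silva to Toma.

Toma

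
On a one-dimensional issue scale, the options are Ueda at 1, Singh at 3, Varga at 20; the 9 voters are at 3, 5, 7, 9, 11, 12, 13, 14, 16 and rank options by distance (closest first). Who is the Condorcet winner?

With single-peaked preferences on a line, the Condorcet winner is the candidate closest to the median voter.
The median voter (position 11) is closest to Singh at 3.
Check: Singh vs Ueda — voters closer to Singh: 9 of 9.

Singh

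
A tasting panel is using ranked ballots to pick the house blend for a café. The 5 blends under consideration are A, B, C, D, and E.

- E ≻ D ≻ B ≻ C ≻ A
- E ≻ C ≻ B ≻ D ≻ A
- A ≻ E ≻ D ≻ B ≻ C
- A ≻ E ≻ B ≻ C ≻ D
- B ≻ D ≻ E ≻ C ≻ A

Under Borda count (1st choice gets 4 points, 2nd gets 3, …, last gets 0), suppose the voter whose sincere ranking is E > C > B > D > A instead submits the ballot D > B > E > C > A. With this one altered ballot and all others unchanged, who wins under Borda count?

E

Borda totals with the altered ballot: A 8, B 12, C 4, D 12, E 14.
The winner is unchanged: still E.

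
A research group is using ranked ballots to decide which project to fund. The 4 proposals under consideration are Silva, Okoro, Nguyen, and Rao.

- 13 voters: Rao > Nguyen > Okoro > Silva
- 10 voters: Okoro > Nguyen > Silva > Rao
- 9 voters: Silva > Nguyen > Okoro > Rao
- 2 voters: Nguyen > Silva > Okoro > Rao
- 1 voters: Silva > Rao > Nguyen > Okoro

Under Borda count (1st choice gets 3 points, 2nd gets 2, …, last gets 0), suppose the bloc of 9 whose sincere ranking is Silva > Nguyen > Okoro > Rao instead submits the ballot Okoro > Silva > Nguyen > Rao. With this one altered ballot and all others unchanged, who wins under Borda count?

Borda totals with the altered ballot: Silva 35, Okoro 72, Nguyen 62, Rao 41.
The switch changes the winner from Nguyen to Okoro.

Okoro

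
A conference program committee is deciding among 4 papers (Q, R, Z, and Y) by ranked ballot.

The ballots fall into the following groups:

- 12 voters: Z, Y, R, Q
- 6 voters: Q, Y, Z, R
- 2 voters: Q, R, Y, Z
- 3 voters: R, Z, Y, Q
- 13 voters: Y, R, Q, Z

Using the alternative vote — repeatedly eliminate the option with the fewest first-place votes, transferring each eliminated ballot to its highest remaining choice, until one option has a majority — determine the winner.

Round 1: Y 13, Z 12, Q 8, R 3. R has the fewest and is eliminated.
Round 2: Z 15, Y 13, Q 8. Q has the fewest and is eliminated.
Round 3: Y 21, Z 15. Y has a majority.

Y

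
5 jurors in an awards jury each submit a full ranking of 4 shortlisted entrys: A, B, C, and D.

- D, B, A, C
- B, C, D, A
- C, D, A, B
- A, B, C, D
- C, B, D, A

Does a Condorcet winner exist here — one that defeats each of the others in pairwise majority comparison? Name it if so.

Head-to-head results (5 voters total):
A vs B: B wins 3–2.
A vs C: C wins 3–2.
A vs D: D wins 4–1.
B vs C: B wins 3–2.
B vs D: B wins 3–2.
C vs D: C wins 4–1.
B beats each rival — A (3–2), C (3–2), D (3–2) — so B is the Condorcet winner.

B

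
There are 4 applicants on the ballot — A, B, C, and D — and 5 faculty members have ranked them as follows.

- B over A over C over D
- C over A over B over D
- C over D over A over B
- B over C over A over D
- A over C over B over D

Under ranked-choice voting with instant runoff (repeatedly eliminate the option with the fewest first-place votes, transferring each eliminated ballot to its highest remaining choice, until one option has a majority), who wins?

Round 1: B 2, C 2, A 1, D 0. D has the fewest and is eliminated.
Round 2: B 2, C 2, A 1. A has the fewest and is eliminated.
Round 3: C 3, B 2. C has a majority.

C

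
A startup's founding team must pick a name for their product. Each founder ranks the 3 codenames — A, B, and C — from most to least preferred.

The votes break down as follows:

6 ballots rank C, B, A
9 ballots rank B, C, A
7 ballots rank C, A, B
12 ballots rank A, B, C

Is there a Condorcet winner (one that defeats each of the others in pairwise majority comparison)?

Head-to-head results (34 voters total):
A vs B: A wins 19–15.
A vs C: C wins 22–12.
B vs C: B wins 21–13.
No candidate beats all others: A beats B beats C beats A, a majority cycle.

No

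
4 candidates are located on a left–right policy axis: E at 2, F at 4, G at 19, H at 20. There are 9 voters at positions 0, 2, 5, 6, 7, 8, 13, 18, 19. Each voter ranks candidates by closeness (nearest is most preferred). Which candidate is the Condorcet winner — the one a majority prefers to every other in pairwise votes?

With single-peaked preferences on a line, the Condorcet winner is the candidate closest to the median voter.
The median voter (position 7) is closest to F at 4.
Check: F vs E — voters closer to F: 7 of 9.

F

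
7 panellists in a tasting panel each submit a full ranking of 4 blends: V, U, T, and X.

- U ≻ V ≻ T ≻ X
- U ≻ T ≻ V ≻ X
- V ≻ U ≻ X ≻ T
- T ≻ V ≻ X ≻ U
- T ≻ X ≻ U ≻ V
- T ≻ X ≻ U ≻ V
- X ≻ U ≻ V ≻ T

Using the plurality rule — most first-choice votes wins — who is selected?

First-place vote totals:
  V: 1
  U: 2
  T: 3
  X: 1
T has the most first-place votes.

T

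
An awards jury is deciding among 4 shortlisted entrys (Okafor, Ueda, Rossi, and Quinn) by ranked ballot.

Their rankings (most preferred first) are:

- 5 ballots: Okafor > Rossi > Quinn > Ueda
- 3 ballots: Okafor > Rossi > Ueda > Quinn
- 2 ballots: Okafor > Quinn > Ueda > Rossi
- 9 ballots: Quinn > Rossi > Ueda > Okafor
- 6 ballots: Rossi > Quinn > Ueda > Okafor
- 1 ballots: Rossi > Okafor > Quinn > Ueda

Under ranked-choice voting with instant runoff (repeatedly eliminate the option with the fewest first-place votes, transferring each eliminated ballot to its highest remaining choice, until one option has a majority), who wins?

Round 1: Okafor 10, Quinn 9, Rossi 7, Ueda 0. Ueda has the fewest and is eliminated.
Round 2: Okafor 10, Quinn 9, Rossi 7. Rossi has the fewest and is eliminated.
Round 3: Quinn 15, Okafor 11. Quinn has a majority.

Quinn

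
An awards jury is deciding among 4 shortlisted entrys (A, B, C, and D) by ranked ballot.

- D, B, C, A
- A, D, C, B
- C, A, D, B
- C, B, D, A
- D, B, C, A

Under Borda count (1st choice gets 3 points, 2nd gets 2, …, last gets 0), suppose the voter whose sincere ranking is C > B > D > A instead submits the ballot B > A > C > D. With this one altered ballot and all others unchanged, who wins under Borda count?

D

Borda totals with the altered ballot: A 7, B 7, C 7, D 9.
The winner is unchanged: still D.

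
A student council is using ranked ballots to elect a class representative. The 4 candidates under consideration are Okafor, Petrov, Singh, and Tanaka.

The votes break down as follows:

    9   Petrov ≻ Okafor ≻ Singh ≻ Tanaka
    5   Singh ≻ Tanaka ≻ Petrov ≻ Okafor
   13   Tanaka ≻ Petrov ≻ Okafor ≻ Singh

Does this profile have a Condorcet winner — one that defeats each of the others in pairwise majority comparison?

Head-to-head results (27 voters total):
Okafor vs Petrov: Petrov wins 27–0.
Okafor vs Singh: Okafor wins 22–5.
Okafor vs Tanaka: Tanaka wins 18–9.
Petrov vs Singh: Petrov wins 22–5.
Petrov vs Tanaka: Tanaka wins 18–9.
Singh vs Tanaka: Singh wins 14–13.
No candidate beats all others: Okafor beats Singh beats Tanaka beats Okafor, a majority cycle.

No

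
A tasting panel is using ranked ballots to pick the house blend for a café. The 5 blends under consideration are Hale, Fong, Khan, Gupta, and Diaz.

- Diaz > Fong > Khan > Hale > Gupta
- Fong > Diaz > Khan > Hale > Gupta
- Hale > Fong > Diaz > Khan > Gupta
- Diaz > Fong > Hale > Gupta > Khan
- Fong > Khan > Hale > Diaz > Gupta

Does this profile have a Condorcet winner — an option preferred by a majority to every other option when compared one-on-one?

Head-to-head results (5 voters total):
Hale vs Fong: Fong wins 4–1.
Hale vs Khan: Khan wins 3–2.
Hale vs Gupta: Hale wins 5–0.
Hale vs Diaz: Diaz wins 3–2.
Fong vs Khan: Fong wins 5–0.
Fong vs Gupta: Fong wins 5–0.
Fong vs Diaz: Fong wins 3–2.
Khan vs Gupta: Khan wins 4–1.
Khan vs Diaz: Diaz wins 4–1.
Gupta vs Diaz: Diaz wins 5–0.
Fong beats each rival — Hale (4–1), Khan (5–0), Gupta (5–0), Diaz (3–2) — so Fong is the Condorcet winner.

Yes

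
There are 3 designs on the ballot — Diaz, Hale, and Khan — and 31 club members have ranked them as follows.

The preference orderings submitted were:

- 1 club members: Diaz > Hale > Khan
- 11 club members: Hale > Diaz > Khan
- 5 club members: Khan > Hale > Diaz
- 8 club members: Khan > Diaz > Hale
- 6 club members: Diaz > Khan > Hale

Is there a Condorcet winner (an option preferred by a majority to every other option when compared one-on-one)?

Head-to-head results (31 voters total):
Diaz vs Hale: Hale wins 16–15.
Diaz vs Khan: Diaz wins 18–13.
Hale vs Khan: Khan wins 19–12.
No candidate beats all others: Diaz beats Khan beats Hale beats Diaz, a majority cycle.

No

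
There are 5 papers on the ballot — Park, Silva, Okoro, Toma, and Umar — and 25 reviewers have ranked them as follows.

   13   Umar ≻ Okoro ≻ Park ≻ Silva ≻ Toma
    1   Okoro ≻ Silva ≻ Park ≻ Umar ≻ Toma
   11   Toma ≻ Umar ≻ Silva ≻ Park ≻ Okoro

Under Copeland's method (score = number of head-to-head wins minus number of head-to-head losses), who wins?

Umar

Pairwise results:
  Park vs Silva: Park wins 13–12.
  Park vs Okoro: Okoro wins 14–11.
  Park vs Toma: Park wins 14–11.
  Park vs Umar: Umar wins 24–1.
  Silva vs Okoro: Okoro wins 14–11.
  Silva vs Toma: Silva wins 14–11.
  Silva vs Umar: Umar wins 24–1.
  Okoro vs Toma: Okoro wins 14–11.
  Okoro vs Umar: Umar wins 24–1.
  Toma vs Umar: Umar wins 14–11.
Copeland scores (wins − losses):
  Park: 2 − 2 = 0
  Silva: 1 − 3 = -2
  Okoro: 3 − 1 = 2
  Toma: 0 − 4 = -4
  Umar: 4 − 0 = 4
Umar has the best Copeland score.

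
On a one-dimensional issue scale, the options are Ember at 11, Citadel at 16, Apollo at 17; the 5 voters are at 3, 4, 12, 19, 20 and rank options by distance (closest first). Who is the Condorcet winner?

Ember

With single-peaked preferences on a line, the Condorcet winner is the candidate closest to the median voter.
The median voter (position 12) is closest to Ember at 11.
Check: Ember vs Apollo — voters closer to Ember: 3 of 5.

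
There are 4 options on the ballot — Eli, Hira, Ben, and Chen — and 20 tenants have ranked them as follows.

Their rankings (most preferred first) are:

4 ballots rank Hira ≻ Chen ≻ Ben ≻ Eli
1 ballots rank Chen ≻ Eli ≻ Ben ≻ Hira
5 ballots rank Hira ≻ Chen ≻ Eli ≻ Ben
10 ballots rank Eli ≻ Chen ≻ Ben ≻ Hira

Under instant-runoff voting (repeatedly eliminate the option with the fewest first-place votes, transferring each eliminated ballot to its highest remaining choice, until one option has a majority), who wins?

Eli

Round 1: Eli 10, Hira 9, Chen 1, Ben 0. Ben has the fewest and is eliminated.
Round 2: Eli 10, Hira 9, Chen 1. Chen has the fewest and is eliminated.
Round 3: Eli 11, Hira 9. Eli has a majority.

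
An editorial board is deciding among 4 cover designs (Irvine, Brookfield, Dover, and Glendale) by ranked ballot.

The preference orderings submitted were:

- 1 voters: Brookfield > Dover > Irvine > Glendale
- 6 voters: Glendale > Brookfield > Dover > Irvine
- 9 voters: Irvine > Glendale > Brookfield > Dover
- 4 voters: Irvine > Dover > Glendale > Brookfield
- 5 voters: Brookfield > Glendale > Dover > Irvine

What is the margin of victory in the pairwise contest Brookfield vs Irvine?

Ballots ranking Brookfield above Irvine: 1+6+5 = 12.
Ballots ranking Irvine above Brookfield: 9+4 = 13.
Irvine wins 13–12, a margin of 1.

1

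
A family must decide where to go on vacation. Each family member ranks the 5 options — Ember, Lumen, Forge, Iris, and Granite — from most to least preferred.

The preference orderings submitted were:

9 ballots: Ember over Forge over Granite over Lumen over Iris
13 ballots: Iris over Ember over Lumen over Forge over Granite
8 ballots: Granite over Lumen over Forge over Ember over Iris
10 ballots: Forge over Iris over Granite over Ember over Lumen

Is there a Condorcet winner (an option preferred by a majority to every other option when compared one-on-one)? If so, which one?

None — there is no Condorcet winner

Head-to-head results (40 voters total):
Ember vs Lumen: Ember wins 32–8.
Ember vs Forge: Ember wins 22–18.
Ember vs Iris: Iris wins 23–17.
Ember vs Granite: Ember wins 22–18.
Lumen vs Forge: Lumen wins 21–19.
Lumen vs Iris: Iris wins 23–17.
Lumen vs Granite: Granite wins 27–13.
Forge vs Iris: Forge wins 27–13.
Forge vs Granite: Forge wins 32–8.
Iris vs Granite: Iris wins 23–17.
No candidate beats all others: Ember beats Forge beats Iris beats Ember, a majority cycle.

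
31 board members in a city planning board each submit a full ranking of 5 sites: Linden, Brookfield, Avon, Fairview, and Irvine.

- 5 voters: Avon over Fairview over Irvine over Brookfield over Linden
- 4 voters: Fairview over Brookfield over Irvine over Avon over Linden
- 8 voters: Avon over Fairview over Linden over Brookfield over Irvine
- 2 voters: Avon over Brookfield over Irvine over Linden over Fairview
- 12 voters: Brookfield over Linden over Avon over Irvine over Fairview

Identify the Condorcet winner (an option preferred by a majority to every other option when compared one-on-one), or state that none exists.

No Condorcet winner

Head-to-head results (31 voters total):
Linden vs Brookfield: Brookfield wins 23–8.
Linden vs Avon: Avon wins 19–12.
Linden vs Fairview: Fairview wins 17–14.
Linden vs Irvine: Linden wins 20–11.
Brookfield vs Avon: Brookfield wins 16–15.
Brookfield vs Fairview: Fairview wins 17–14.
Brookfield vs Irvine: Brookfield wins 26–5.
Avon vs Fairview: Avon wins 27–4.
Avon vs Irvine: Avon wins 27–4.
Fairview vs Irvine: Fairview wins 17–14.
No candidate beats all others: Brookfield beats Avon beats Fairview beats Brookfield, a majority cycle.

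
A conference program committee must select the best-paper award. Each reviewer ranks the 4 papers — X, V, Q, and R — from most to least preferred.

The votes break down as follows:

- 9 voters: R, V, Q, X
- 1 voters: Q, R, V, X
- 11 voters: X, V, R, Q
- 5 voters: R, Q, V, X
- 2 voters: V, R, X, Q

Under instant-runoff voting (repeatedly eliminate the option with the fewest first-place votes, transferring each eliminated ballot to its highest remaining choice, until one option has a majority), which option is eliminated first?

Round 1: R 14, X 11, V 2, Q 1. Q has the fewest and is eliminated.
Round 2: R 15, X 11, V 2. R has a majority.

Q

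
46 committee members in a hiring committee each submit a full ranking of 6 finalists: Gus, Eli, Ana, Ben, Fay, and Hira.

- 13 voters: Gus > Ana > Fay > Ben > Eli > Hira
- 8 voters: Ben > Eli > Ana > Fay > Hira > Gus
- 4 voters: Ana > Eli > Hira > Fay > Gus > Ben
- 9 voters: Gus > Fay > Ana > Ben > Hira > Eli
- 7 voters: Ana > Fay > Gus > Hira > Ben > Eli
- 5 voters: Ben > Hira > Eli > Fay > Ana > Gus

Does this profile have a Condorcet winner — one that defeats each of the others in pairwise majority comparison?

Yes

Head-to-head results (46 voters total):
Gus vs Eli: Gus wins 29–17.
Gus vs Ana: Ana wins 24–22.
Gus vs Ben: Gus wins 33–13.
Gus vs Fay: Fay wins 24–22.
Gus vs Hira: Gus wins 29–17.
Eli vs Ana: Ana wins 33–13.
Eli vs Ben: Ben wins 42–4.
Eli vs Fay: Fay wins 29–17.
Eli vs Hira: Eli wins 25–21.
Ana vs Ben: Ana wins 33–13.
Ana vs Fay: Ana wins 32–14.
Ana vs Hira: Ana wins 41–5.
Ben vs Fay: Fay wins 33–13.
Ben vs Hira: Ben wins 35–11.
Fay vs Hira: Fay wins 37–9.
Ana beats each rival — Gus (24–22), Eli (33–13), Ben (33–13), Fay (32–14), Hira (41–5) — so Ana is the Condorcet winner.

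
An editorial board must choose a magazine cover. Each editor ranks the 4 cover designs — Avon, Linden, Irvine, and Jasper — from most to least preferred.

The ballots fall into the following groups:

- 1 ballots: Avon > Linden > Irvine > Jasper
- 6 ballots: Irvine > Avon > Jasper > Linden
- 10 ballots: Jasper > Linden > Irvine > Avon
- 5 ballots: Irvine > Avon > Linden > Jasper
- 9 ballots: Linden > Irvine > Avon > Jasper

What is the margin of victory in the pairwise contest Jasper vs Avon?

11

Ballots ranking Jasper above Avon: 10.
Ballots ranking Avon above Jasper: 1+6+5+9 = 21.
Avon wins 21–10, a margin of 11.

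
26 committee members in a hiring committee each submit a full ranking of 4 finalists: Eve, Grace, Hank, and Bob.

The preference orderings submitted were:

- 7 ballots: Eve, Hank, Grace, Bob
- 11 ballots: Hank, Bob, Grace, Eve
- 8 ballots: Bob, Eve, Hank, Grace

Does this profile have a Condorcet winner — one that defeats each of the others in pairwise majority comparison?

No

Head-to-head results (26 voters total):
Eve vs Grace: Eve wins 15–11.
Eve vs Hank: Eve wins 15–11.
Eve vs Bob: Bob wins 19–7.
Grace vs Hank: Hank wins 26–0.
Grace vs Bob: Bob wins 19–7.
Hank vs Bob: Hank wins 18–8.
No candidate beats all others: Eve beats Hank beats Bob beats Eve, a majority cycle.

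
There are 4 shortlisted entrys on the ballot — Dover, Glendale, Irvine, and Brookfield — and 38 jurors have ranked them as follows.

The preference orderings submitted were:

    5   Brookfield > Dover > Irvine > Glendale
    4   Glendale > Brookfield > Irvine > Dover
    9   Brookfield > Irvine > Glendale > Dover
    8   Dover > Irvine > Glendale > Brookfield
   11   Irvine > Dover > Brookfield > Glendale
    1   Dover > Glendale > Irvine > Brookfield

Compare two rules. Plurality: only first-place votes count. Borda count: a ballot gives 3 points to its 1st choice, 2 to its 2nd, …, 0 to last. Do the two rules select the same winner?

Plurality first-place counts: Dover 9, Glendale 4, Irvine 11, Brookfield 14 → Brookfield.
Borda totals: Dover 59, Glendale 31, Irvine 77, Brookfield 61 → Irvine.
The two rules disagree: plurality picks Brookfield, Borda picks Irvine.

No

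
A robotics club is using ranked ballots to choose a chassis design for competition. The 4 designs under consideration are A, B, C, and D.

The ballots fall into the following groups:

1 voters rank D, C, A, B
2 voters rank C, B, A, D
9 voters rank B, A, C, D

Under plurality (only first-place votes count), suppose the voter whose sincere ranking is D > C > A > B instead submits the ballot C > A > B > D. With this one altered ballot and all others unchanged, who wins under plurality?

B

First-place totals with the altered ballot: A 0, B 9, C 3, D 0.
The winner is unchanged: still B.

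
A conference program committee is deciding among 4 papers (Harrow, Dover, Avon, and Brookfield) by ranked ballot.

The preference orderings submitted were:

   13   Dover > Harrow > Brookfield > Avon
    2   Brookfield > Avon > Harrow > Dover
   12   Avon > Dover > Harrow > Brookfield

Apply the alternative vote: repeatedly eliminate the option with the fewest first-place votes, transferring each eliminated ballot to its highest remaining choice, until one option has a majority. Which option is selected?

Round 1: Dover 13, Avon 12, Brookfield 2, Harrow 0. Harrow has the fewest and is eliminated.
Round 2: Dover 13, Avon 12, Brookfield 2. Brookfield has the fewest and is eliminated.
Round 3: Avon 14, Dover 13. Avon has a majority.

Avon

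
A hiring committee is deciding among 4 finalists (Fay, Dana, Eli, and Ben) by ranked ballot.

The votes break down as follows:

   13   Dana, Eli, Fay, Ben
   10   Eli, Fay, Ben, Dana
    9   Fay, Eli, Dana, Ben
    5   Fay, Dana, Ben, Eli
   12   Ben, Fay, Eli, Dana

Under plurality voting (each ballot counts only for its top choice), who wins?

First-place vote totals:
  Fay: 14
  Dana: 13
  Eli: 10
  Ben: 12
Fay has the most first-place votes.

Fay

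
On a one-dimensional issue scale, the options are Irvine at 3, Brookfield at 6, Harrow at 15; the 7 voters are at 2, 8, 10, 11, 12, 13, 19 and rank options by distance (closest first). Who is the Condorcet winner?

With single-peaked preferences on a line, the Condorcet winner is the candidate closest to the median voter.
The median voter (position 11) is closest to Harrow at 15.
Check: Harrow vs Irvine — voters closer to Harrow: 5 of 7.

Harrow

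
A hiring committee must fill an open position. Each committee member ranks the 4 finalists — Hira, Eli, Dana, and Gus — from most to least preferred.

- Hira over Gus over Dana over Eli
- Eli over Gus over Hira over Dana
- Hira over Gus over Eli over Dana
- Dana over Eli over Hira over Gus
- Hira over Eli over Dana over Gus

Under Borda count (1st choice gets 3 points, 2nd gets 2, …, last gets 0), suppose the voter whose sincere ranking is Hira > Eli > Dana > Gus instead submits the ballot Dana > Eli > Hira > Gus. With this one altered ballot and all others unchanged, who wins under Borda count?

Borda totals with the altered ballot: Hira 9, Eli 8, Dana 7, Gus 6.
The winner is unchanged: still Hira.

Hira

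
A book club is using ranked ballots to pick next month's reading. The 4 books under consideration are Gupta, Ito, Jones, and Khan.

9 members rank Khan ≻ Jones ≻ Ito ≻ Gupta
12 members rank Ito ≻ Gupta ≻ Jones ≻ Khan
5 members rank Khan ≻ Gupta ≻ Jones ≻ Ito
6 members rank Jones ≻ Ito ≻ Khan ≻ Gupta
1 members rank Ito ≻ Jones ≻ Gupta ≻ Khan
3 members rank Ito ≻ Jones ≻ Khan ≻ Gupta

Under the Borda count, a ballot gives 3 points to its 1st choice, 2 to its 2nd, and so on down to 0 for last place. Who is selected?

Ito

Borda scores:
  Gupta: 9·0 + 12·2 + 5·2 + 6·0 + 1 + 3·0 = 35
  Ito: 9·1 + 12·3 + 5·0 + 6·2 + 3 + 3·3 = 69
  Jones: 9·2 + 12·1 + 5·1 + 6·3 + 2 + 3·2 = 61
  Khan: 9·3 + 12·0 + 5·3 + 6·1 + 0 + 3·1 = 51
Ito has the highest total.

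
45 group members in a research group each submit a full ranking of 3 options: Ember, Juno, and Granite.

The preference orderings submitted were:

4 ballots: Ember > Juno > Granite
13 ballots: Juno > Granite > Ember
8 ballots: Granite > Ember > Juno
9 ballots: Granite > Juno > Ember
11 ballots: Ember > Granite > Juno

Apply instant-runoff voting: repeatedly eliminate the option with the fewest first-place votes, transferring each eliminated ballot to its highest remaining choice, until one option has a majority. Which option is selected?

Granite

Round 1: Granite 17, Ember 15, Juno 13. Juno has the fewest and is eliminated.
Round 2: Granite 30, Ember 15. Granite has a majority.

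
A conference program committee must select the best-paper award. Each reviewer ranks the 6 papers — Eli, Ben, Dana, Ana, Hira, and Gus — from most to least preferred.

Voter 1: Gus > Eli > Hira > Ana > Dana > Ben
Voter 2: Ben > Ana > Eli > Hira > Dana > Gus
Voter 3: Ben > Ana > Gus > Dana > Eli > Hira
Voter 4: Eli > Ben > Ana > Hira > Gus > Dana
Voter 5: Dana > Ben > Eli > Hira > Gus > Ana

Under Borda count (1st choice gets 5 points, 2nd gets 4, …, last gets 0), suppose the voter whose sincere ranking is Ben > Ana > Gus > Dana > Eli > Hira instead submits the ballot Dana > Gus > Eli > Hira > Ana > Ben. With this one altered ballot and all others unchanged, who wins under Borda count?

Borda totals with the altered ballot: Eli 18, Ben 13, Dana 12, Ana 10, Hira 11, Gus 11.
The switch changes the winner from Ben to Eli.

Eli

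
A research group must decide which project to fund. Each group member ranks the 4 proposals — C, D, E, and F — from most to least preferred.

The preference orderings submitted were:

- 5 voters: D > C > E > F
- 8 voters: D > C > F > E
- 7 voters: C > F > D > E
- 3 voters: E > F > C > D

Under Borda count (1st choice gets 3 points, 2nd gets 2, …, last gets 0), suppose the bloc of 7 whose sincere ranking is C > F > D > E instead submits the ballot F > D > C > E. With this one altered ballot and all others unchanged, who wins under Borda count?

D

Borda totals with the altered ballot: C 36, D 53, E 14, F 35.
The switch changes the winner from C to D.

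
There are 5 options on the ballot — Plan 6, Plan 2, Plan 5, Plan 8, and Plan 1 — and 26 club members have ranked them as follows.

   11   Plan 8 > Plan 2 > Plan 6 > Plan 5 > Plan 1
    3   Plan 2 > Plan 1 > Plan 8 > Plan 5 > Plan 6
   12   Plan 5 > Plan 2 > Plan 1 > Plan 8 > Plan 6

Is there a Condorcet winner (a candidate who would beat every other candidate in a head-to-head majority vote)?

Yes

Head-to-head results (26 voters total):
Plan 6 vs Plan 2: Plan 2 wins 26–0.
Plan 6 vs Plan 5: Plan 5 wins 15–11.
Plan 6 vs Plan 8: Plan 8 wins 26–0.
Plan 6 vs Plan 1: Plan 1 wins 15–11.
Plan 2 vs Plan 5: Plan 2 wins 14–12.
Plan 2 vs Plan 8: Plan 2 wins 15–11.
Plan 2 vs Plan 1: Plan 2 wins 26–0.
Plan 5 vs Plan 8: Plan 8 wins 14–12.
Plan 5 vs Plan 1: Plan 5 wins 23–3.
Plan 8 vs Plan 1: Plan 1 wins 15–11.
Plan 2 beats each rival — Plan 6 (26–0), Plan 5 (14–12), Plan 8 (15–11), Plan 1 (26–0) — so Plan 2 is the Condorcet winner.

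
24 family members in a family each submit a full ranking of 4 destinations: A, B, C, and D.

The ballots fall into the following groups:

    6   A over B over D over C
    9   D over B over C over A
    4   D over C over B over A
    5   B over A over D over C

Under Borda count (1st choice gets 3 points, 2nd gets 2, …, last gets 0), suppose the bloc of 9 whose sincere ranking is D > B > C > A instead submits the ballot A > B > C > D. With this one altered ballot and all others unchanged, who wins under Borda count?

Borda totals with the altered ballot: A 55, B 49, C 17, D 23.
The switch changes the winner from D to A.

A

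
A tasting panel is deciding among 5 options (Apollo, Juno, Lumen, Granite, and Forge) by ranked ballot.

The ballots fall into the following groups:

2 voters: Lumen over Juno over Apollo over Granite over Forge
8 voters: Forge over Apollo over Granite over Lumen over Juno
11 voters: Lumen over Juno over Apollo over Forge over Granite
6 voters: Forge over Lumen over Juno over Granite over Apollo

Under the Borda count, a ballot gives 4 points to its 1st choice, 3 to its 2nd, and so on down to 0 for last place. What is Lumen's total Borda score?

78

Borda scores:
  Apollo: 2·2 + 8·3 + 11·2 + 6·0 = 50
  Juno: 2·3 + 8·0 + 11·3 + 6·2 = 51
  Lumen: 2·4 + 8·1 + 11·4 + 6·3 = 78
  Granite: 2·1 + 8·2 + 11·0 + 6·1 = 24
  Forge: 2·0 + 8·4 + 11·1 + 6·4 = 67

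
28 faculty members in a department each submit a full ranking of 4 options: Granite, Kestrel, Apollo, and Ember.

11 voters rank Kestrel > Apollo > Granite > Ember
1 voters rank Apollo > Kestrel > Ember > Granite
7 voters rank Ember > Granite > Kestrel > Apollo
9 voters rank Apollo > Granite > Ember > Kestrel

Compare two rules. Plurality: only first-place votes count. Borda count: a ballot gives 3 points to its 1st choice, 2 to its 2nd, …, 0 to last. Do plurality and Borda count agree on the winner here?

Plurality first-place counts: Granite 0, Kestrel 11, Apollo 10, Ember 7 → Kestrel.
Borda totals: Granite 43, Kestrel 42, Apollo 52, Ember 31 → Apollo.
The two rules disagree: plurality picks Kestrel, Borda picks Apollo.

No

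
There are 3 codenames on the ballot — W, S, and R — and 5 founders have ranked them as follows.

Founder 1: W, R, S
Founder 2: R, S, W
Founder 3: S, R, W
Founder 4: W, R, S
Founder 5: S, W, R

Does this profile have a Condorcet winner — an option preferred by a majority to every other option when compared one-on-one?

Head-to-head results (5 voters total):
W vs S: S wins 3–2.
W vs R: W wins 3–2.
S vs R: R wins 3–2.
No candidate beats all others: W beats R beats S beats W, a majority cycle.

No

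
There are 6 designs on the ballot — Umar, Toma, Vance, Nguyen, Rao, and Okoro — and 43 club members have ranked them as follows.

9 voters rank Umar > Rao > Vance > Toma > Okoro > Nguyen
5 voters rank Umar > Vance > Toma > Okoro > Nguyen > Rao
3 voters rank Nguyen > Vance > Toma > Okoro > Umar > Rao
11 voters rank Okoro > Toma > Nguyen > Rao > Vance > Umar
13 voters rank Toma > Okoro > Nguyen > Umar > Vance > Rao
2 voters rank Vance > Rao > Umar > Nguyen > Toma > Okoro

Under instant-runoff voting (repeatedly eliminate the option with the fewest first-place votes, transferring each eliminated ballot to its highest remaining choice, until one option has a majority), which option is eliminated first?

Round 1: Umar 14, Toma 13, Okoro 11, Nguyen 3, Vance 2, Rao 0. Rao has the fewest and is eliminated.
Round 2: Umar 14, Toma 13, Okoro 11, Nguyen 3, Vance 2. Vance has the fewest and is eliminated.
Round 3: Umar 16, Toma 13, Okoro 11, Nguyen 3. Nguyen has the fewest and is eliminated.
Round 4: Umar 16, Toma 16, Okoro 11. Okoro has the fewest and is eliminated.
Round 5: Toma 27, Umar 16. Toma has a majority.

Rao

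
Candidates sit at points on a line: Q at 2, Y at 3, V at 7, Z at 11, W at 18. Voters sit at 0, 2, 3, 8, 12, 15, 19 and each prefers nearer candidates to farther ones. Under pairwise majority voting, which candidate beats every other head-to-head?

With single-peaked preferences on a line, the Condorcet winner is the candidate closest to the median voter.
The median voter (position 8) is closest to V at 7.
Check: V vs Z — voters closer to V: 4 of 7.

V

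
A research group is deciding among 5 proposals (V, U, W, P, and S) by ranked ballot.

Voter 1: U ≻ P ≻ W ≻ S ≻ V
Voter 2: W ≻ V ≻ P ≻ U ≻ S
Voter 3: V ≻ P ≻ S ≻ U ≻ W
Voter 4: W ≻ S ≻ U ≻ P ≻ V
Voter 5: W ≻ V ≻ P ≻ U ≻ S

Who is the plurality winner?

W

First-place vote totals:
  V: 1
  U: 1
  W: 3
  P: 0
  S: 0
W has the most first-place votes.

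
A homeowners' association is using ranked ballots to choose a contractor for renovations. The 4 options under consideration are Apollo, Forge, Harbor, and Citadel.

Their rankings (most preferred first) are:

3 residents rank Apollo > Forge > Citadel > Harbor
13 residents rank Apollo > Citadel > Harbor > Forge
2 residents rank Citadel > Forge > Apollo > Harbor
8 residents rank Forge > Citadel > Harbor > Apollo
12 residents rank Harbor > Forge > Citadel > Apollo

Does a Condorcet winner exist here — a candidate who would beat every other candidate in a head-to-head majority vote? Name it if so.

Head-to-head results (38 voters total):
Apollo vs Forge: Forge wins 22–16.
Apollo vs Harbor: Harbor wins 20–18.
Apollo vs Citadel: Citadel wins 22–16.
Forge vs Harbor: Harbor wins 25–13.
Forge vs Citadel: Forge wins 23–15.
Harbor vs Citadel: Citadel wins 26–12.
No candidate beats all others: Forge beats Citadel beats Harbor beats Forge, a majority cycle.

There is no Condorcet winner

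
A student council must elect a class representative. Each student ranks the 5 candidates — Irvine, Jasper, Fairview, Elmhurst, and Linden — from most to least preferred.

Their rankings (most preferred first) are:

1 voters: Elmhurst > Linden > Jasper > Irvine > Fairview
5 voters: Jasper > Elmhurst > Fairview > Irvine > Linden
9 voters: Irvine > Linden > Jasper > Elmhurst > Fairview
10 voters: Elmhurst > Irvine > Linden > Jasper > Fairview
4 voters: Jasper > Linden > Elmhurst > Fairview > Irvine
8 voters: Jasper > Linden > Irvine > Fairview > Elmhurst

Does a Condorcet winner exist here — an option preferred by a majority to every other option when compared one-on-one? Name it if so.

None — there is no Condorcet winner

Head-to-head results (37 voters total):
Irvine vs Jasper: Irvine wins 19–18.
Irvine vs Fairview: Irvine wins 28–9.
Irvine vs Elmhurst: Elmhurst wins 20–17.
Irvine vs Linden: Irvine wins 24–13.
Jasper vs Fairview: Jasper wins 37–0.
Jasper vs Elmhurst: Jasper wins 26–11.
Jasper vs Linden: Linden wins 20–17.
Fairview vs Elmhurst: Elmhurst wins 29–8.
Fairview vs Linden: Linden wins 32–5.
Elmhurst vs Linden: Linden wins 21–16.
No candidate beats all others: Irvine beats Jasper beats Elmhurst beats Irvine, a majority cycle.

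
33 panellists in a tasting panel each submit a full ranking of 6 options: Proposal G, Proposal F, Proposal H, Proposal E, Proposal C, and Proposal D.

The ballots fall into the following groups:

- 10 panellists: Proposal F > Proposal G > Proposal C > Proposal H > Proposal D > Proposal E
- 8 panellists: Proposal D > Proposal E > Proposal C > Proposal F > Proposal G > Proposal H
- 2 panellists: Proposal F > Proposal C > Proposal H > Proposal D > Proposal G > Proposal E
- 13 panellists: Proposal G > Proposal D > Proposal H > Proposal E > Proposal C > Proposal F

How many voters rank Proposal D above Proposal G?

10

Ballots ranking Proposal D above Proposal G: 8+2 = 10.
Ballots ranking Proposal G above Proposal D: 10+13 = 23.
So 10 of 33 voters prefer Proposal D to Proposal G.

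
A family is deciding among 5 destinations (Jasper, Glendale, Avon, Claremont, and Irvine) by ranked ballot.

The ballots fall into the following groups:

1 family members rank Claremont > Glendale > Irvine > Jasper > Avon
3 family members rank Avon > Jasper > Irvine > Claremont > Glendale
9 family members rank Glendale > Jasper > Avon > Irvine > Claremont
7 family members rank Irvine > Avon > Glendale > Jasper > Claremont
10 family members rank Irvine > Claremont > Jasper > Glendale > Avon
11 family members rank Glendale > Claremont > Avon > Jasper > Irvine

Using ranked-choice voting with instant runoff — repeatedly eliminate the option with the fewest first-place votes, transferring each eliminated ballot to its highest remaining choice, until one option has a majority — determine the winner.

Round 1: Glendale 20, Irvine 17, Avon 3, Claremont 1, Jasper 0. Jasper has the fewest and is eliminated.
Round 2: Glendale 20, Irvine 17, Avon 3, Claremont 1. Claremont has the fewest and is eliminated.
Round 3: Glendale 21, Irvine 17, Avon 3. Glendale has a majority.

Glendale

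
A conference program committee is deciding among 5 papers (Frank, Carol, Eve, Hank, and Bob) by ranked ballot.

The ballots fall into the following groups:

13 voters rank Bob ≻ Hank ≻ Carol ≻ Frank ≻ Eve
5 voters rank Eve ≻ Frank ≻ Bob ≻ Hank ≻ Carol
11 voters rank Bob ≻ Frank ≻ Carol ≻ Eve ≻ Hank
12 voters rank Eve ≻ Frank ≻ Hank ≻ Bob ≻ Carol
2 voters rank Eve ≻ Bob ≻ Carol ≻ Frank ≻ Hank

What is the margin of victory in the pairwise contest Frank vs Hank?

Ballots ranking Frank above Hank: 5+11+12+2 = 30.
Ballots ranking Hank above Frank: 13.
Frank wins 30–13, a margin of 17.

17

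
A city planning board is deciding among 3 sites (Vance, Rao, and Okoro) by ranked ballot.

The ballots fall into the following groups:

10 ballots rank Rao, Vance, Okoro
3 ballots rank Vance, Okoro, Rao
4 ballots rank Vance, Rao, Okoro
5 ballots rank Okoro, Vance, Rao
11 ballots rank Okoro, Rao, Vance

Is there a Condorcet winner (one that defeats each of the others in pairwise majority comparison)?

Head-to-head results (33 voters total):
Vance vs Rao: Rao wins 21–12.
Vance vs Okoro: Vance wins 17–16.
Rao vs Okoro: Okoro wins 19–14.
No candidate beats all others: Vance beats Okoro beats Rao beats Vance, a majority cycle.

No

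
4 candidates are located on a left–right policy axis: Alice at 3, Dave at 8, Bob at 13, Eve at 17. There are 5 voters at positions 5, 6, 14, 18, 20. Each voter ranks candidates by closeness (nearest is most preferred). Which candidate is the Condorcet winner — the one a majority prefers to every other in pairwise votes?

With single-peaked preferences on a line, the Condorcet winner is the candidate closest to the median voter.
The median voter (position 14) is closest to Bob at 13.
Check: Bob vs Eve — voters closer to Bob: 3 of 5.

Bob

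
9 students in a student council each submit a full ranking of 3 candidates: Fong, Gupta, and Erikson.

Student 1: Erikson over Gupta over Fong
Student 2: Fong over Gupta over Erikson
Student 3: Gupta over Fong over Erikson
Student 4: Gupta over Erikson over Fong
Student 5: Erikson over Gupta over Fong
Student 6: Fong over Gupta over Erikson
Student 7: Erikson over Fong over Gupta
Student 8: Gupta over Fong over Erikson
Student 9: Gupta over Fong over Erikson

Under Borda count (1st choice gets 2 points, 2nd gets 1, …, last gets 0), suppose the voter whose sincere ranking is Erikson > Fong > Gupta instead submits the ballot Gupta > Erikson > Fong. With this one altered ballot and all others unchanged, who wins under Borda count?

Borda totals with the altered ballot: Fong 7, Gupta 14, Erikson 6.
The winner is unchanged: still Gupta.

Gupta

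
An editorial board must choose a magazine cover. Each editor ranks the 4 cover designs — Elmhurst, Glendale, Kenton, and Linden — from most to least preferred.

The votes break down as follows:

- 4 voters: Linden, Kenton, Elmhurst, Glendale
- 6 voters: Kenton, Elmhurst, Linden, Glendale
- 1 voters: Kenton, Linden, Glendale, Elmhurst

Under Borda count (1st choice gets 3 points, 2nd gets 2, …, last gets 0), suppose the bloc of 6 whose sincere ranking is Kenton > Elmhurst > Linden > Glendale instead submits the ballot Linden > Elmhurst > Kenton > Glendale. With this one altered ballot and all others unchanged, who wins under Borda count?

Borda totals with the altered ballot: Elmhurst 16, Glendale 1, Kenton 17, Linden 32.
The switch changes the winner from Kenton to Linden.

Linden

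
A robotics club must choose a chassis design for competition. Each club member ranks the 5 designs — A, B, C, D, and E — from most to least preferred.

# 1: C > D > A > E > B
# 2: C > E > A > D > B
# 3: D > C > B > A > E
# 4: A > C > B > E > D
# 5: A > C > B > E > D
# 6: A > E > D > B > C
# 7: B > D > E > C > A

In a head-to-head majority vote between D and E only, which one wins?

Ballots ranking D above E: 3.
Ballots ranking E above D: 4.
E wins the head-to-head, 4–3.

E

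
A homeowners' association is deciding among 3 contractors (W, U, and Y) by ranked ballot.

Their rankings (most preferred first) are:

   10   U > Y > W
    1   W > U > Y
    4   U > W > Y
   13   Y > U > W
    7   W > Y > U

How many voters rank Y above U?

20

Ballots ranking Y above U: 13+7 = 20.
Ballots ranking U above Y: 10+1+4 = 15.
So 20 of 35 voters prefer Y to U.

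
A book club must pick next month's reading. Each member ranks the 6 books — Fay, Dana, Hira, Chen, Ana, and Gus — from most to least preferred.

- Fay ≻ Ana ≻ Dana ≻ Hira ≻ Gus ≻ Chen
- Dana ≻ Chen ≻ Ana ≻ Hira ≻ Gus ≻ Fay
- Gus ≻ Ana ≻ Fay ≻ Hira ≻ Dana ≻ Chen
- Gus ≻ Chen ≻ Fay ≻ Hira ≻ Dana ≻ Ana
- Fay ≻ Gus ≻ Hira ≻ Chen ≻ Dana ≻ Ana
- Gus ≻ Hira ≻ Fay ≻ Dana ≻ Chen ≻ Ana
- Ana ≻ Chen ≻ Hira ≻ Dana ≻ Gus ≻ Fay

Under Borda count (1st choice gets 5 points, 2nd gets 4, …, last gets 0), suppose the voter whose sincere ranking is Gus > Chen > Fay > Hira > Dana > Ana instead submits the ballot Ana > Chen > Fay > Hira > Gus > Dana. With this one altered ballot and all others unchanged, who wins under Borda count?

Borda totals with the altered ballot: Fay 19, Dana 14, Hira 18, Chen 15, Ana 21, Gus 18.
The switch changes the winner from Gus to Ana.

Ana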